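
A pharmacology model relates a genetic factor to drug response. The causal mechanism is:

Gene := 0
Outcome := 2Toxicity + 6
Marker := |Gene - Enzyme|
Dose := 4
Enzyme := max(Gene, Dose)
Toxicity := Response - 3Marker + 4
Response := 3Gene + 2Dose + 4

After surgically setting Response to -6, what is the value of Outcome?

-22

Under do(Response=-6), the mechanism Response := 3Gene + 2Dose + 4 is discarded; Response is fixed at -6.
Enzyme = max(Gene, Dose)  [with Gene=0, Dose=4]  = 4
Marker = |Gene - Enzyme|  [with Gene=0, Enzyme=4]  = 4
Toxicity = Response - 3Marker + 4  [with Response=-6, Marker=4]  = -14
Outcome = 2Toxicity + 6  [with Toxicity=-14]  = -22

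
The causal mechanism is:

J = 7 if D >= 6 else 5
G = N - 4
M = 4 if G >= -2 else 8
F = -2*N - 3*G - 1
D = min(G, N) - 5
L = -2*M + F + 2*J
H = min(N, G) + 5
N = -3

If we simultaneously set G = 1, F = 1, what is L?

3

The joint intervention fixes G = 1, F = 1, removing each variable's own equation.
D = min(G, N) - 5  [with G=1, N=-3]  = -8
J = 7 if D >= 6 else 5  [with D=-8]  = 5
M = 4 if G >= -2 else 8  [with G=1]  = 4
L = -2*M + F + 2*J  [with M=4, F=1, J=5]  = 3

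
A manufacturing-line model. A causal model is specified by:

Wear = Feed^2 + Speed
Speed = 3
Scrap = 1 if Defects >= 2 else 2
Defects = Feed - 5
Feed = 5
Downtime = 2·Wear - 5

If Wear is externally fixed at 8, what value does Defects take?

0

The intervention breaks the incoming arrows to Wear: Wear = Feed^2 + Speed no longer applies, and Wear = 8.
Defects is not downstream of the intervention, so its value is determined by the original equations.
Defects = Feed - 5  [with Feed=5]  = 0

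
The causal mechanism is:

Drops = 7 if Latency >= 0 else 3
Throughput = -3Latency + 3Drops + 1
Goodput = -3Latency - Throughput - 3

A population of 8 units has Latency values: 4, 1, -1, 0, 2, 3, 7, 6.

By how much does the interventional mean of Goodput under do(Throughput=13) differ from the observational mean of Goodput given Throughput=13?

do(Throughput=13) breaks Throughput's dependence on Latency. With Throughput=13 fixed, Goodput across the units is -28, -19, -13, -16, -22, -25, -37, -34, mean -24.25.
Conditioning on Throughput=13 selects the 2 unit(s) with Latency ∈ {-1, 3}. Their Goodput values: -13, -25. Mean = -19.
Difference = -24.25 − (-19) = -5.25.

-5.25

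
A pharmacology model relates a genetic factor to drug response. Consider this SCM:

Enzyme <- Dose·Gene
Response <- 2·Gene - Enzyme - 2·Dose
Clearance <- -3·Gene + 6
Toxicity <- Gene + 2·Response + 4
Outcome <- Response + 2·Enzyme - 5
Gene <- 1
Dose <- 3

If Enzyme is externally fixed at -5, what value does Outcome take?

The intervention breaks the incoming arrows to Enzyme: Enzyme <- Dose·Gene no longer applies, and Enzyme = -5.
Response = 2·Gene - Enzyme - 2·Dose  [with Gene=1, Enzyme=-5, Dose=3]  = 1
Outcome = Response + 2·Enzyme - 5  [with Response=1, Enzyme=-5]  = -14

-14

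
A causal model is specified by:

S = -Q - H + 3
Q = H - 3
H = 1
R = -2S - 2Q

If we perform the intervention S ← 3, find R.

The intervention breaks the incoming arrows to S: S = -Q - H + 3 no longer applies, and S = 3.
Q = H - 3  [with H=1]  = -2
R = -2S - 2Q  [with S=3, Q=-2]  = -2

-2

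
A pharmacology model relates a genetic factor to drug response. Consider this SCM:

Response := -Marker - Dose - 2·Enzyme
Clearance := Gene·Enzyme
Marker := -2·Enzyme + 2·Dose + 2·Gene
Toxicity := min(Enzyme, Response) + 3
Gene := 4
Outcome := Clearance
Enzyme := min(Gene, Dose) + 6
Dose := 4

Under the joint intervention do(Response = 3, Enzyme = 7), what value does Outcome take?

Under do(Response = 3, Enzyme = 7), each intervened variable's structural equation is replaced by its fixed value.
Clearance = Gene·Enzyme  [with Gene=4, Enzyme=7]  = 28
Outcome = Clearance  [with Clearance=28]  = 28

28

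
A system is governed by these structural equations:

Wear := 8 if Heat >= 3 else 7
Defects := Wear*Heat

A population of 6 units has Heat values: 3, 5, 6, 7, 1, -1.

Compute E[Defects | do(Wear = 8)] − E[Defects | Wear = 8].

-14

Every unit gets Wear=8 under the intervention. Defects values become 24, 40, 48, 56, 8, -8; E[Defects|do(Wear=8)] = 28.
Conditioning on Wear=8 selects the 4 unit(s) with Heat ∈ {3, 5, 6, 7}. Their Defects values: 24, 40, 48, 56. Mean = 42.
Difference = 28 − 42 = -14.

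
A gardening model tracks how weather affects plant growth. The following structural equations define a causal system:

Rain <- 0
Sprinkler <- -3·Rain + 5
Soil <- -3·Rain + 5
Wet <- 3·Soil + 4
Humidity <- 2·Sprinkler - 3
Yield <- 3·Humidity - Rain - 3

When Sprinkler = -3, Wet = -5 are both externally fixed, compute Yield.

The joint intervention fixes Sprinkler = -3, Wet = -5, removing each variable's own equation.
Humidity = 2·Sprinkler - 3  [with Sprinkler=-3]  = -9
Yield = 3·Humidity - Rain - 3  [with Humidity=-9, Rain=0]  = -30

-30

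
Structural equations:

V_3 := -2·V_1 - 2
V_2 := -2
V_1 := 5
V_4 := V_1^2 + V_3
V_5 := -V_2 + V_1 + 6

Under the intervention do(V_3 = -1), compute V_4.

The intervention breaks the incoming arrows to V_3: V_3 := -2·V_1 - 2 no longer applies, and V_3 = -1.
V_4 = V_1^2 + V_3  [with V_1=5, V_3=-1]  = 24

24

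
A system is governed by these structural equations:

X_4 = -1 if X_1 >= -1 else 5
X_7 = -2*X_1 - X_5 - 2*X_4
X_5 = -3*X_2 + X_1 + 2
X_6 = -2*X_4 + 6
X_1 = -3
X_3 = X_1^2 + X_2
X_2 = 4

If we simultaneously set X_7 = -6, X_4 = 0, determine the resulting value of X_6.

Setting X_7 = -6, X_4 = 0 by intervention discards those variables' equations.
X_6 = -2*X_4 + 6  [with X_4=0]  = 6

6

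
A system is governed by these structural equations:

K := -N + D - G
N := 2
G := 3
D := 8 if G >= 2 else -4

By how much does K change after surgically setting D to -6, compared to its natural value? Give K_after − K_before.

The intervention breaks the incoming arrows to D: D := 8 if G >= 2 else -4 no longer applies, and D = -6.
K = -N + D - G  [with N=2, D=-6, G=3]  = -11
Without intervention: D = 8 if G >= 2 else -4  [with G=3]  = 8; K = -N + D - G  [with N=2, D=8, G=3]  = 3.
Change = -11 − 3 = -14.

-14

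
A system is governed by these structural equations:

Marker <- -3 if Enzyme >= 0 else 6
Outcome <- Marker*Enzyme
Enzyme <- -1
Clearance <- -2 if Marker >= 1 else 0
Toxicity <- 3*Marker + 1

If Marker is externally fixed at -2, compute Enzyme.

-1

Under do(Marker=-2), the mechanism Marker <- -3 if Enzyme >= 0 else 6 is discarded; Marker is fixed at -2.
Enzyme is not downstream of the intervention, so its value is determined by the original equations.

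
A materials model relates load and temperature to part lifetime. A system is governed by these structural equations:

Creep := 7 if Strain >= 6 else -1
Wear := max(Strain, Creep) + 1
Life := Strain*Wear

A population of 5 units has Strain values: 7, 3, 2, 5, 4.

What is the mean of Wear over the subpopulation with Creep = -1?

Conditioning on Creep=-1 selects the 4 unit(s) with Strain ∈ {3, 2, 5, 4}. Their Wear values: 4, 3, 6, 5. Mean = 4.5.

4.5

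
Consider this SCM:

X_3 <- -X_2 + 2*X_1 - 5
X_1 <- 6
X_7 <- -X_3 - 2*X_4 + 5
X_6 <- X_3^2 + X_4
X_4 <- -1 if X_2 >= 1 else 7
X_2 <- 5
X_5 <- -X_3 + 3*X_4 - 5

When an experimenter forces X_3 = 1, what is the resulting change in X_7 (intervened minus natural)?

The intervention breaks the incoming arrows to X_3: X_3 <- -X_2 + 2*X_1 - 5 no longer applies, and X_3 = 1.
X_4 = -1 if X_2 >= 1 else 7  [with X_2=5]  = -1
X_7 = -X_3 - 2*X_4 + 5  [with X_3=1, X_4=-1]  = 6
Without intervention: X_3 = -X_2 + 2*X_1 - 5  [with X_2=5, X_1=6]  = 2; X_4 = -1 if X_2 >= 1 else 7  [with X_2=5]  = -1; X_7 = -X_3 - 2*X_4 + 5  [with X_3=2, X_4=-1]  = 5.
Change = 6 − 5 = 1.

1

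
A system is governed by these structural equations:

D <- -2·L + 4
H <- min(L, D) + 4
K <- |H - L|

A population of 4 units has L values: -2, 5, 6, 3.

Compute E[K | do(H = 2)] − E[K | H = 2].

0.5

The intervention sets H=2 in all 4 units regardless of L. Recomputing K per unit gives 4, 3, 4, 1; average 3.
Conditioning on H=2 selects the 2 unit(s) with L ∈ {-2, 3}. Their K values: 4, 1. Mean = 2.5.
Difference = 3 − 2.5 = 0.5.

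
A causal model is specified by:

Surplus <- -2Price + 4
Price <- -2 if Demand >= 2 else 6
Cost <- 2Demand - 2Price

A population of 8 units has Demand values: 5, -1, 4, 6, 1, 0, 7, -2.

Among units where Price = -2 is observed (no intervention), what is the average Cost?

E[Cost|Price=-2] averages over only the 4 units with Price=-2 (Demand = 5, 4, 6, 7): Cost = 14, 12, 16, 18, mean 15.

15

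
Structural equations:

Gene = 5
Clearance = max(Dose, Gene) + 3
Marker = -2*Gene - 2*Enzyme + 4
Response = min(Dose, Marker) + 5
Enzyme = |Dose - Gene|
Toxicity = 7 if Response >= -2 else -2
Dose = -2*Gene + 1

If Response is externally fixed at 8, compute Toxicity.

7

The intervention breaks the incoming arrows to Response: Response = min(Dose, Marker) + 5 no longer applies, and Response = 8.
Toxicity = 7 if Response >= -2 else -2  [with Response=8]  = 7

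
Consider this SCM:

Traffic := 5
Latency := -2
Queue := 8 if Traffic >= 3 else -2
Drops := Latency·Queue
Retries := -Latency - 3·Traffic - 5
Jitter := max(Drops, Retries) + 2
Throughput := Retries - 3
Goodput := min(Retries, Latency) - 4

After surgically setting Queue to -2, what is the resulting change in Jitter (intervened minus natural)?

20

The intervention breaks the incoming arrows to Queue: Queue := 8 if Traffic >= 3 else -2 no longer applies, and Queue = -2.
Drops = Latency·Queue  [with Latency=-2, Queue=-2]  = 4
Retries = -Latency - 3·Traffic - 5  [with Latency=-2, Traffic=5]  = -18
Jitter = max(Drops, Retries) + 2  [with Drops=4, Retries=-18]  = 6
Without intervention: Queue = 8 if Traffic >= 3 else -2  [with Traffic=5]  = 8; Drops = Latency·Queue  [with Latency=-2, Queue=8]  = -16; Retries = -Latency - 3·Traffic - 5  [with Latency=-2, Traffic=5]  = -18; Jitter = max(Drops, Retries) + 2  [with Drops=-16, Retries=-18]  = -14.
Change = 6 − (-14) = 20.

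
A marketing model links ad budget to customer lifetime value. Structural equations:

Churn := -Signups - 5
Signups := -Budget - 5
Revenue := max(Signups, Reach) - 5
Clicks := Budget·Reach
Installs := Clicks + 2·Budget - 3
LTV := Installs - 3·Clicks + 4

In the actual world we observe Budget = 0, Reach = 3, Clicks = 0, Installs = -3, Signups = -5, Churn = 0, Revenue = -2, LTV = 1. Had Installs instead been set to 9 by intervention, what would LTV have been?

do(Installs=9) replaces the equation Installs := Clicks + 2·Budget - 3 with the constant Installs = 9.
Clicks = Budget·Reach  [with Budget=0, Reach=3]  = 0
LTV = Installs - 3·Clicks + 4  [with Installs=9, Clicks=0]  = 13

13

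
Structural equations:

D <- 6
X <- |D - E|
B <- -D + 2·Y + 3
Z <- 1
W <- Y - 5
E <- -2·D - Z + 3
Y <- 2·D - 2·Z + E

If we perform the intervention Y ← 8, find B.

The intervention breaks the incoming arrows to Y: Y <- 2·D - 2·Z + E no longer applies, and Y = 8.
B = -D + 2·Y + 3  [with D=6, Y=8]  = 13

13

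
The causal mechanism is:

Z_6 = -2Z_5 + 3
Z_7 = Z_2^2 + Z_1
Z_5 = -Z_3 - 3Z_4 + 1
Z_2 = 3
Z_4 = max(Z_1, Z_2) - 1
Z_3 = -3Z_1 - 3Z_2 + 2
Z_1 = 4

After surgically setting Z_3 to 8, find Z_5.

-16

do(Z_3=8) replaces the equation Z_3 = -3Z_1 - 3Z_2 + 2 with the constant Z_3 = 8.
Z_4 = max(Z_1, Z_2) - 1  [with Z_1=4, Z_2=3]  = 3
Z_5 = -Z_3 - 3Z_4 + 1  [with Z_3=8, Z_4=3]  = -16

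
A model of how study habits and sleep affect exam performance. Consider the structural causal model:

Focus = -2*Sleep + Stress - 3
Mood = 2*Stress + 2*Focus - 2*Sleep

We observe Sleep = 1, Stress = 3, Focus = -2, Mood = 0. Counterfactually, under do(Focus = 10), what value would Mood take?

24

The intervention breaks the incoming arrows to Focus: Focus = -2*Sleep + Stress - 3 no longer applies, and Focus = 10.
Mood = 2*Stress + 2*Focus - 2*Sleep  [with Stress=3, Focus=10, Sleep=1]  = 24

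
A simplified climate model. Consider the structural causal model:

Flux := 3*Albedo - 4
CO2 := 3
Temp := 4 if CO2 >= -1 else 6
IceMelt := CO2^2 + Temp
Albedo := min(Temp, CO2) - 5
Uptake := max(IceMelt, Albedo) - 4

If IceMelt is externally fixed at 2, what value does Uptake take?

The intervention breaks the incoming arrows to IceMelt: IceMelt := CO2^2 + Temp no longer applies, and IceMelt = 2.
Temp = 4 if CO2 >= -1 else 6  [with CO2=3]  = 4
Albedo = min(Temp, CO2) - 5  [with Temp=4, CO2=3]  = -2
Uptake = max(IceMelt, Albedo) - 4  [with IceMelt=2, Albedo=-2]  = -2

-2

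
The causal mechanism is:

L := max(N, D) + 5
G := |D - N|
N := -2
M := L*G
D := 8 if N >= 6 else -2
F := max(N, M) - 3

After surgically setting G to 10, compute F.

The intervention breaks the incoming arrows to G: G := |D - N| no longer applies, and G = 10.
D = 8 if N >= 6 else -2  [with N=-2]  = -2
L = max(N, D) + 5  [with N=-2, D=-2]  = 3
M = L*G  [with L=3, G=10]  = 30
F = max(N, M) - 3  [with N=-2, M=30]  = 27

27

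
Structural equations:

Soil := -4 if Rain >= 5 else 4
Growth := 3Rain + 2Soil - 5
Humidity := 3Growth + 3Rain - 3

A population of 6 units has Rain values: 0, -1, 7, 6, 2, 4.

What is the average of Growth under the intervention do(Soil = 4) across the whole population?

12

do(Soil=4) breaks Soil's dependence on Rain. With Soil=4 fixed, Growth across the units is 3, 0, 24, 21, 9, 15, mean 12.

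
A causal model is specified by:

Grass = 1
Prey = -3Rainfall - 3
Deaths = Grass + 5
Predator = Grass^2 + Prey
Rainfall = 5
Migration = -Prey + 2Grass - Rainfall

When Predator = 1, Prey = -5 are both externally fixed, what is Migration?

The joint intervention fixes Predator = 1, Prey = -5, removing each variable's own equation.
Migration = -Prey + 2Grass - Rainfall  [with Prey=-5, Grass=1, Rainfall=5]  = 2

2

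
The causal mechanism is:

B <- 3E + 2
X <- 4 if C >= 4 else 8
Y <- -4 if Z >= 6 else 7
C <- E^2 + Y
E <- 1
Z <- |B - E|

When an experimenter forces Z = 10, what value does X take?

8

The intervention breaks the incoming arrows to Z: Z <- |B - E| no longer applies, and Z = 10.
Y = -4 if Z >= 6 else 7  [with Z=10]  = -4
C = E^2 + Y  [with E=1, Y=-4]  = -3
X = 4 if C >= 4 else 8  [with C=-3]  = 8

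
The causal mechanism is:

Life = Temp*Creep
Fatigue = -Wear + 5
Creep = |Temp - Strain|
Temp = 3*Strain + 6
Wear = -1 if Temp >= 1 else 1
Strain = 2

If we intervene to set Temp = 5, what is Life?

Under do(Temp=5), the mechanism Temp = 3*Strain + 6 is discarded; Temp is fixed at 5.
Creep = |Temp - Strain|  [with Temp=5, Strain=2]  = 3
Life = Temp*Creep  [with Temp=5, Creep=3]  = 15

15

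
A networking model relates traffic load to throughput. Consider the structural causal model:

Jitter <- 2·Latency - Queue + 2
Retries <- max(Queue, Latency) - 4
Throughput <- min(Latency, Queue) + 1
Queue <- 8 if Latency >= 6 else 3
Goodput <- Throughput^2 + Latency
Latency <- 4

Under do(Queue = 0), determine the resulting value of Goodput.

Under do(Queue=0), the mechanism Queue <- 8 if Latency >= 6 else 3 is discarded; Queue is fixed at 0.
Throughput = min(Latency, Queue) + 1  [with Latency=4, Queue=0]  = 1
Goodput = Throughput^2 + Latency  [with Throughput=1, Latency=4]  = 5

5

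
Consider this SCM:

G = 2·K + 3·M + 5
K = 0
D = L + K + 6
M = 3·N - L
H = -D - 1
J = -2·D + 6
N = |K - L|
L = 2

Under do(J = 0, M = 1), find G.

8

Under do(J = 0, M = 1), each intervened variable's structural equation is replaced by its fixed value.
G = 2·K + 3·M + 5  [with K=0, M=1]  = 8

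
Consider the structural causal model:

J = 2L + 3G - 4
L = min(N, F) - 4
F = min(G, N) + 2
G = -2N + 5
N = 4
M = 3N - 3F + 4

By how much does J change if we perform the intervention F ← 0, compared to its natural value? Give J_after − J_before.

The intervention breaks the incoming arrows to F: F = min(G, N) + 2 no longer applies, and F = 0.
G = -2N + 5  [with N=4]  = -3
L = min(N, F) - 4  [with N=4, F=0]  = -4
J = 2L + 3G - 4  [with L=-4, G=-3]  = -21
Without intervention: G = -2N + 5  [with N=4]  = -3; F = min(G, N) + 2  [with G=-3, N=4]  = -1; L = min(N, F) - 4  [with N=4, F=-1]  = -5; J = 2L + 3G - 4  [with L=-5, G=-3]  = -23.
Change = -21 − (-23) = 2.

2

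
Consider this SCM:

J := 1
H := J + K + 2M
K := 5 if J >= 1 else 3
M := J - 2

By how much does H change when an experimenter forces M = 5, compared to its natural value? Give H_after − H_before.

12

Under do(M=5), the mechanism M := J - 2 is discarded; M is fixed at 5.
K = 5 if J >= 1 else 3  [with J=1]  = 5
H = J + K + 2M  [with J=1, K=5, M=5]  = 16
Without intervention: M = J - 2  [with J=1]  = -1; K = 5 if J >= 1 else 3  [with J=1]  = 5; H = J + K + 2M  [with J=1, K=5, M=-1]  = 4.
Change = 16 − 4 = 12.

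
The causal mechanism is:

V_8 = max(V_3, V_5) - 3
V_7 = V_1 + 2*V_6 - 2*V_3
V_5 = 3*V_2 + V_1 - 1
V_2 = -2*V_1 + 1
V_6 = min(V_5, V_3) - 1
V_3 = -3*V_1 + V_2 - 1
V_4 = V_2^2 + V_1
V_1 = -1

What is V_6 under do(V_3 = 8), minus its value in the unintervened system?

2

The intervention breaks the incoming arrows to V_3: V_3 = -3*V_1 + V_2 - 1 no longer applies, and V_3 = 8.
V_2 = -2*V_1 + 1  [with V_1=-1]  = 3
V_5 = 3*V_2 + V_1 - 1  [with V_2=3, V_1=-1]  = 7
V_6 = min(V_5, V_3) - 1  [with V_5=7, V_3=8]  = 6
Without intervention: V_2 = -2*V_1 + 1  [with V_1=-1]  = 3; V_3 = -3*V_1 + V_2 - 1  [with V_1=-1, V_2=3]  = 5; V_5 = 3*V_2 + V_1 - 1  [with V_2=3, V_1=-1]  = 7; V_6 = min(V_5, V_3) - 1  [with V_5=7, V_3=5]  = 4.
Change = 6 − 4 = 2.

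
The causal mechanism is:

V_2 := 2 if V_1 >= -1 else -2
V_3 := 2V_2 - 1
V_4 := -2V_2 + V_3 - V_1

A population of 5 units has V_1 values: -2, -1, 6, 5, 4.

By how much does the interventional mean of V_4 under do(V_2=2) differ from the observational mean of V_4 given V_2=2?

Under do(V_2=2), V_2's equation is replaced by V_2=2 for every unit. Per-unit V_4: 1, 0, -7, -6, -5. Mean = -3.4.
E[V_4|V_2=2] averages over only the 4 units with V_2=2 (V_1 = -1, 6, 5, 4): V_4 = 0, -7, -6, -5, mean -4.5.
Difference = -3.4 − (-4.5) = 1.1.

1.1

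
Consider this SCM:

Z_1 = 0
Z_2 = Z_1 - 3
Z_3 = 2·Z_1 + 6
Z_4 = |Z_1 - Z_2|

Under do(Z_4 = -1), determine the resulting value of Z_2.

-3

The intervention breaks the incoming arrows to Z_4: Z_4 = |Z_1 - Z_2| no longer applies, and Z_4 = -1.
Since Z_2 is not a descendant of the intervened variable, it is unaffected.
Z_2 = Z_1 - 3  [with Z_1=0]  = -3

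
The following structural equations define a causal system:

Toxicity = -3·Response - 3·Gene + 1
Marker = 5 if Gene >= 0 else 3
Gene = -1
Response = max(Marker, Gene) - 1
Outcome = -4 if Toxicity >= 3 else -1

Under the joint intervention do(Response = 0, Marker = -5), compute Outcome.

Setting Response = 0, Marker = -5 by intervention discards those variables' equations.
Toxicity = -3·Response - 3·Gene + 1  [with Response=0, Gene=-1]  = 4
Outcome = -4 if Toxicity >= 3 else -1  [with Toxicity=4]  = -4

-4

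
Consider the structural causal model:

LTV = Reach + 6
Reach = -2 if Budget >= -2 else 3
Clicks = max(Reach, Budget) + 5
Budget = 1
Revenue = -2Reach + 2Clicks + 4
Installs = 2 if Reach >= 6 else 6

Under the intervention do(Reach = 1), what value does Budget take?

1

Under do(Reach=1), the mechanism Reach = -2 if Budget >= -2 else 3 is discarded; Reach is fixed at 1.
Budget is not downstream of the intervention, so its value is determined by the original equations.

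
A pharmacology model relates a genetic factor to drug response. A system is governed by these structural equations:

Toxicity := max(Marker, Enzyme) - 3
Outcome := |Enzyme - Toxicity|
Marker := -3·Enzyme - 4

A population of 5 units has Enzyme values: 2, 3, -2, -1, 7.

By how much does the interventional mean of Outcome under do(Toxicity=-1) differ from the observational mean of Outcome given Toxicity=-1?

1.2

do(Toxicity=-1) breaks Toxicity's dependence on Enzyme. With Toxicity=-1 fixed, Outcome across the units is 3, 4, 1, 0, 8, mean 3.2.
Observing Toxicity=-1 restricts to units where Toxicity's equation naturally yields -1: Enzyme ∈ {2, -2}. In that subpopulation Outcome = 3, 1, mean 2.
Difference = 3.2 − 2 = 1.2.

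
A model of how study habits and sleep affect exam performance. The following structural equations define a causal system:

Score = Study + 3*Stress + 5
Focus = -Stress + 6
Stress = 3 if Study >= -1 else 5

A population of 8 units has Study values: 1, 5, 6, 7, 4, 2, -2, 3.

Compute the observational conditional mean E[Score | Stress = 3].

18

Conditioning on Stress=3 selects the 7 unit(s) with Study ∈ {1, 5, 6, 7, 4, 2, 3}. Their Score values: 15, 19, 20, 21, 18, 16, 17. Mean = 18.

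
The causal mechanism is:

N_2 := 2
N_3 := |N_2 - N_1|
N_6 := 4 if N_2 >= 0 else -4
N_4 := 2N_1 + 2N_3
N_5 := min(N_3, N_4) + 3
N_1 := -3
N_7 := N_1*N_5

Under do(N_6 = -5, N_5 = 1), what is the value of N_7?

-3

Setting N_6 = -5, N_5 = 1 by intervention discards those variables' equations.
N_7 = N_1*N_5  [with N_1=-3, N_5=1]  = -3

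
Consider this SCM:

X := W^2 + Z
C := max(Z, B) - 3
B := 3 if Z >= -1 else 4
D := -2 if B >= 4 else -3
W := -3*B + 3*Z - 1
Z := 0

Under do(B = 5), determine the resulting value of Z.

0

Under do(B=5), the mechanism B := 3 if Z >= -1 else 4 is discarded; B is fixed at 5.
Z is not downstream of the intervention, so its value is determined by the original equations.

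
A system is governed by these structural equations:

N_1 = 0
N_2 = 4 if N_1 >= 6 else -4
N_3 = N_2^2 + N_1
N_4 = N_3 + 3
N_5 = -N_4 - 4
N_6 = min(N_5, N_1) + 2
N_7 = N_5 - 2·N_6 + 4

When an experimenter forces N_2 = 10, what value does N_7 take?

107

Under do(N_2=10), the mechanism N_2 = 4 if N_1 >= 6 else -4 is discarded; N_2 is fixed at 10.
N_3 = N_2^2 + N_1  [with N_2=10, N_1=0]  = 100
N_4 = N_3 + 3  [with N_3=100]  = 103
N_5 = -N_4 - 4  [with N_4=103]  = -107
N_6 = min(N_5, N_1) + 2  [with N_5=-107, N_1=0]  = -105
N_7 = N_5 - 2·N_6 + 4  [with N_5=-107, N_6=-105]  = 107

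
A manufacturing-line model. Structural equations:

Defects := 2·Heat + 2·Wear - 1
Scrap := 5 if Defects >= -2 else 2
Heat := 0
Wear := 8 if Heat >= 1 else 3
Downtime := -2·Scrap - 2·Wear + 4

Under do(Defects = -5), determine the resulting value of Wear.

3

Under do(Defects=-5), the mechanism Defects := 2·Heat + 2·Wear - 1 is discarded; Defects is fixed at -5.
Since Wear is not a descendant of the intervened variable, it is unaffected.
Wear = 8 if Heat >= 1 else 3  [with Heat=0]  = 3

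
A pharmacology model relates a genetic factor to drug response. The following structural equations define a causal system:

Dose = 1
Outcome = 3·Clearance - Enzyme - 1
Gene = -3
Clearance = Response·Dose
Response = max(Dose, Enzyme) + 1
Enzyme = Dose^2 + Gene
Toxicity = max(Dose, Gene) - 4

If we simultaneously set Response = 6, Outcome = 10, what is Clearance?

6

The joint intervention fixes Response = 6, Outcome = 10, removing each variable's own equation.
Clearance = Response·Dose  [with Response=6, Dose=1]  = 6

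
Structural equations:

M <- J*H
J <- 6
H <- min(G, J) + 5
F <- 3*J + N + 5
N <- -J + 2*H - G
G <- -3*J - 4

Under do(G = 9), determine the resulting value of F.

30

Under do(G=9), the mechanism G <- -3*J - 4 is discarded; G is fixed at 9.
H = min(G, J) + 5  [with G=9, J=6]  = 11
N = -J + 2*H - G  [with J=6, H=11, G=9]  = 7
F = 3*J + N + 5  [with J=6, N=7]  = 30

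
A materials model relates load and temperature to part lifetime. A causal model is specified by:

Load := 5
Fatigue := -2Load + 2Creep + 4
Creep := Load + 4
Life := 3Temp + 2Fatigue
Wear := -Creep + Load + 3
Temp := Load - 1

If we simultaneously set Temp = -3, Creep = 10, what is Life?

19

Under do(Temp = -3, Creep = 10), each intervened variable's structural equation is replaced by its fixed value.
Fatigue = -2Load + 2Creep + 4  [with Load=5, Creep=10]  = 14
Life = 3Temp + 2Fatigue  [with Temp=-3, Fatigue=14]  = 19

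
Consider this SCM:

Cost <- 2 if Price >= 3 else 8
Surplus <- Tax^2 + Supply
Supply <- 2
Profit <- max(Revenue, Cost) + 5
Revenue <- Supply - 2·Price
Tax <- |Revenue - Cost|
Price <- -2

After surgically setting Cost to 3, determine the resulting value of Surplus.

11

The intervention breaks the incoming arrows to Cost: Cost <- 2 if Price >= 3 else 8 no longer applies, and Cost = 3.
Revenue = Supply - 2·Price  [with Supply=2, Price=-2]  = 6
Tax = |Revenue - Cost|  [with Revenue=6, Cost=3]  = 3
Surplus = Tax^2 + Supply  [with Tax=3, Supply=2]  = 11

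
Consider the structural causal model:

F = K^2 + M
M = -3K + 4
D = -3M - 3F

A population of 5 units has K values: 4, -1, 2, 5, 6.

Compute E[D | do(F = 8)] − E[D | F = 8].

15.3

Every unit gets F=8 under the intervention. D values become 0, -45, -18, 9, 18; E[D|do(F=8)] = -7.2.
Observing F=8 restricts to units where F's equation naturally yields 8: K ∈ {4, -1}. In that subpopulation D = 0, -45, mean -22.5.
Difference = -7.2 − (-22.5) = 15.3.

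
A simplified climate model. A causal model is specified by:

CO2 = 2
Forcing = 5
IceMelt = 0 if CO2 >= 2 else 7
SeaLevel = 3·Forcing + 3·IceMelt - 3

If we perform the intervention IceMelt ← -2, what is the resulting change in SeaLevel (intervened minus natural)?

-6

The intervention breaks the incoming arrows to IceMelt: IceMelt = 0 if CO2 >= 2 else 7 no longer applies, and IceMelt = -2.
SeaLevel = 3·Forcing + 3·IceMelt - 3  [with Forcing=5, IceMelt=-2]  = 6
Without intervention: IceMelt = 0 if CO2 >= 2 else 7  [with CO2=2]  = 0; SeaLevel = 3·Forcing + 3·IceMelt - 3  [with Forcing=5, IceMelt=0]  = 12.
Change = 6 − 12 = -6.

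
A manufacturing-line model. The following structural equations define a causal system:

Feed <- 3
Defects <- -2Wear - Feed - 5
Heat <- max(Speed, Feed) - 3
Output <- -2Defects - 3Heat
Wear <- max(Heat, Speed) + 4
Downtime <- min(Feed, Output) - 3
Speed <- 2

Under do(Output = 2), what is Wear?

6

do(Output=2) replaces the equation Output <- -2Defects - 3Heat with the constant Output = 2.
No directed path runs from Output to Wear, so Wear keeps its natural value.
Heat = max(Speed, Feed) - 3  [with Speed=2, Feed=3]  = 0
Wear = max(Heat, Speed) + 4  [with Heat=0, Speed=2]  = 6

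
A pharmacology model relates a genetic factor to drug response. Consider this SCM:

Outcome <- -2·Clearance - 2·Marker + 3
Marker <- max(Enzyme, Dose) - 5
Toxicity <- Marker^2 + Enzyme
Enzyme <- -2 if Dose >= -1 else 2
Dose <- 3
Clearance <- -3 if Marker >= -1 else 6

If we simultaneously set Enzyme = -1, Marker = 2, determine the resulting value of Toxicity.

Setting Enzyme = -1, Marker = 2 by intervention discards those variables' equations.
Toxicity = Marker^2 + Enzyme  [with Marker=2, Enzyme=-1]  = 3

3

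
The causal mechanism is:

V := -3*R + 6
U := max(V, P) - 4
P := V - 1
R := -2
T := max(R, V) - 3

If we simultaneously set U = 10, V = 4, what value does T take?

Setting U = 10, V = 4 by intervention discards those variables' equations.
T = max(R, V) - 3  [with R=-2, V=4]  = 1

1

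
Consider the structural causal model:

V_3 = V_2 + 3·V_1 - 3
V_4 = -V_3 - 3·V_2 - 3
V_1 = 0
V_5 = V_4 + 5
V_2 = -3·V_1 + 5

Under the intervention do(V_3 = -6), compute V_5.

do(V_3=-6) replaces the equation V_3 = V_2 + 3·V_1 - 3 with the constant V_3 = -6.
V_2 = -3·V_1 + 5  [with V_1=0]  = 5
V_4 = -V_3 - 3·V_2 - 3  [with V_3=-6, V_2=5]  = -12
V_5 = V_4 + 5  [with V_4=-12]  = -7

-7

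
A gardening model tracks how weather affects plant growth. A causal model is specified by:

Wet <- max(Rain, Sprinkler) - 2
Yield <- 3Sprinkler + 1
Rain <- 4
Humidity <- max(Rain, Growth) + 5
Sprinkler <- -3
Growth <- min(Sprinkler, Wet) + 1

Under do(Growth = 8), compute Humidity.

13

Intervening sets Growth = 8 and removes its equation (Growth <- min(Sprinkler, Wet) + 1).
Humidity = max(Rain, Growth) + 5  [with Rain=4, Growth=8]  = 13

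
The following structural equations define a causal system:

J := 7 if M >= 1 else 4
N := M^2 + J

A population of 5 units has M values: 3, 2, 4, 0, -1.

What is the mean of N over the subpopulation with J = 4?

Observing J=4 restricts to units where J's equation naturally yields 4: M ∈ {0, -1}. In that subpopulation N = 4, 5, mean 4.5.

4.5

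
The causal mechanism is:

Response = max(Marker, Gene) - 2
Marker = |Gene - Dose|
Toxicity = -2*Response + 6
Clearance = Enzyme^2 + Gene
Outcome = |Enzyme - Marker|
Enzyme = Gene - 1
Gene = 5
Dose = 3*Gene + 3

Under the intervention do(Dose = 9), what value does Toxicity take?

Under do(Dose=9), the mechanism Dose = 3*Gene + 3 is discarded; Dose is fixed at 9.
Marker = |Gene - Dose|  [with Gene=5, Dose=9]  = 4
Response = max(Marker, Gene) - 2  [with Marker=4, Gene=5]  = 3
Toxicity = -2*Response + 6  [with Response=3]  = 0

0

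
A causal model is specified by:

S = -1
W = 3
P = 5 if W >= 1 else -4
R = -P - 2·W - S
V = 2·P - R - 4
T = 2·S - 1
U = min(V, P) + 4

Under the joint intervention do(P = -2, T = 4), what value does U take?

-1

Under do(P = -2, T = 4), each intervened variable's structural equation is replaced by its fixed value.
R = -P - 2·W - S  [with P=-2, W=3, S=-1]  = -3
V = 2·P - R - 4  [with P=-2, R=-3]  = -5
U = min(V, P) + 4  [with V=-5, P=-2]  = -1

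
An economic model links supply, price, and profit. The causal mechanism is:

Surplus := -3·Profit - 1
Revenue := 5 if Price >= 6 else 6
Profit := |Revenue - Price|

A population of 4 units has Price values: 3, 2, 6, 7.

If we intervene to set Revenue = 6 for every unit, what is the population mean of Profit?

The intervention sets Revenue=6 in all 4 units regardless of Price. Recomputing Profit per unit gives 3, 4, 0, 1; average 2.

2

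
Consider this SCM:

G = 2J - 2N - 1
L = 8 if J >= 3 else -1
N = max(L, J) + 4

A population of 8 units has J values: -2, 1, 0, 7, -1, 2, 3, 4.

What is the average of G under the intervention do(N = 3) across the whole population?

-3.5

Every unit gets N=3 under the intervention. G values become -11, -5, -7, 7, -9, -3, -1, 1; E[G|do(N=3)] = -3.5.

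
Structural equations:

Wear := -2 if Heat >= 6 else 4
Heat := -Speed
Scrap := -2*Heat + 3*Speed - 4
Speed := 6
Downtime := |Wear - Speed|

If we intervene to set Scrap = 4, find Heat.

-6

The intervention breaks the incoming arrows to Scrap: Scrap := -2*Heat + 3*Speed - 4 no longer applies, and Scrap = 4.
Since Heat is not a descendant of the intervened variable, it is unaffected.
Heat = -Speed  [with Speed=6]  = -6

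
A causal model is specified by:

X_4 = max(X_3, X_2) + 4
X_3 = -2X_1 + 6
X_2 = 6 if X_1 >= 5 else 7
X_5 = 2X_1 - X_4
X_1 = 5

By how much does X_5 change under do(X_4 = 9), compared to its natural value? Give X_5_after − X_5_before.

Intervening sets X_4 = 9 and removes its equation (X_4 = max(X_3, X_2) + 4).
X_5 = 2X_1 - X_4  [with X_1=5, X_4=9]  = 1
Without intervention: X_2 = 6 if X_1 >= 5 else 7  [with X_1=5]  = 6; X_3 = -2X_1 + 6  [with X_1=5]  = -4; X_4 = max(X_3, X_2) + 4  [with X_3=-4, X_2=6]  = 10; X_5 = 2X_1 - X_4  [with X_1=5, X_4=10]  = 0.
Change = 1 − 0 = 1.

1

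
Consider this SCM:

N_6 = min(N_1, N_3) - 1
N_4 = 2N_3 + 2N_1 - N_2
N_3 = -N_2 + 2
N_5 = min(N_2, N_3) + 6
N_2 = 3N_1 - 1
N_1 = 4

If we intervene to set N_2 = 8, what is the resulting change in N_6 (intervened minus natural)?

Under do(N_2=8), the mechanism N_2 = 3N_1 - 1 is discarded; N_2 is fixed at 8.
N_3 = -N_2 + 2  [with N_2=8]  = -6
N_6 = min(N_1, N_3) - 1  [with N_1=4, N_3=-6]  = -7
Without intervention: N_2 = 3N_1 - 1  [with N_1=4]  = 11; N_3 = -N_2 + 2  [with N_2=11]  = -9; N_6 = min(N_1, N_3) - 1  [with N_1=4, N_3=-9]  = -10.
Change = -7 − (-10) = 3.

3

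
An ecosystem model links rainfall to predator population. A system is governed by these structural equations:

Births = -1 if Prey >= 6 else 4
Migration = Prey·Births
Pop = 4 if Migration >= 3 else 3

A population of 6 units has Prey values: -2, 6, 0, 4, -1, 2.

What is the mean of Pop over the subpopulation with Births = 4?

3.4

Conditioning on Births=4 selects the 5 unit(s) with Prey ∈ {-2, 0, 4, -1, 2}. Their Pop values: 3, 3, 4, 3, 4. Mean = 3.4.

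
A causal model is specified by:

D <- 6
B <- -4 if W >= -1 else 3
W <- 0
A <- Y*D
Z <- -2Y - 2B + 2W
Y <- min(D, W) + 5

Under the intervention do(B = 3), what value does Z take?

The intervention breaks the incoming arrows to B: B <- -4 if W >= -1 else 3 no longer applies, and B = 3.
Y = min(D, W) + 5  [with D=6, W=0]  = 5
Z = -2Y - 2B + 2W  [with Y=5, B=3, W=0]  = -16

-16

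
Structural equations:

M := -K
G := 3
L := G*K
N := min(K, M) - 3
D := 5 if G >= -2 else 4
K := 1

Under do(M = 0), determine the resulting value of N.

-3

Intervening sets M = 0 and removes its equation (M := -K).
N = min(K, M) - 3  [with K=1, M=0]  = -3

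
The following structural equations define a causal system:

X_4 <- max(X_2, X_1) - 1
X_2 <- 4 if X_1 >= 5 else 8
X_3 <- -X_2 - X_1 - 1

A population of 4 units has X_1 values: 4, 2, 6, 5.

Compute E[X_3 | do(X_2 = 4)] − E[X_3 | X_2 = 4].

1.25

Under do(X_2=4), X_2's equation is replaced by X_2=4 for every unit. Per-unit X_3: -9, -7, -11, -10. Mean = -9.25.
E[X_3|X_2=4] averages over only the 2 units with X_2=4 (X_1 = 6, 5): X_3 = -11, -10, mean -10.5.
Difference = -9.25 − (-10.5) = 1.25.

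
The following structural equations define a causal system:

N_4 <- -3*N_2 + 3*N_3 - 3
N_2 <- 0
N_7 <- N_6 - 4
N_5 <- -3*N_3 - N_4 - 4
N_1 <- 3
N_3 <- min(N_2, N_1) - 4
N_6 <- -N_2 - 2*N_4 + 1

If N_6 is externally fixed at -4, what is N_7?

-8

Intervening sets N_6 = -4 and removes its equation (N_6 <- -N_2 - 2*N_4 + 1).
N_7 = N_6 - 4  [with N_6=-4]  = -8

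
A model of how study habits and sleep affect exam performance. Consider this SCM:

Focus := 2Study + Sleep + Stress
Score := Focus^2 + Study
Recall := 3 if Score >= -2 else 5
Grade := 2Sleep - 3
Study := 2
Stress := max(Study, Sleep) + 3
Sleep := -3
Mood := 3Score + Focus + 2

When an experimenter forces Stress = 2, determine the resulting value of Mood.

The intervention breaks the incoming arrows to Stress: Stress := max(Study, Sleep) + 3 no longer applies, and Stress = 2.
Focus = 2Study + Sleep + Stress  [with Study=2, Sleep=-3, Stress=2]  = 3
Score = Focus^2 + Study  [with Focus=3, Study=2]  = 11
Mood = 3Score + Focus + 2  [with Score=11, Focus=3]  = 38

38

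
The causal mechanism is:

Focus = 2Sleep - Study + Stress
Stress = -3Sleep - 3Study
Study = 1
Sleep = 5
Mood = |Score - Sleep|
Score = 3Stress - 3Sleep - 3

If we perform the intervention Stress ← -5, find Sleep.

Under do(Stress=-5), the mechanism Stress = -3Sleep - 3Study is discarded; Stress is fixed at -5.
Since Sleep is not a descendant of the intervened variable, it is unaffected.

5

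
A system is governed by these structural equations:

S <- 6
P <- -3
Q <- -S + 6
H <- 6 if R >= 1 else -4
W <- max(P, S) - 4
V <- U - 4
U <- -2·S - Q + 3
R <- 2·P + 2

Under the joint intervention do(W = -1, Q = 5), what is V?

Under do(W = -1, Q = 5), each intervened variable's structural equation is replaced by its fixed value.
U = -2·S - Q + 3  [with S=6, Q=5]  = -14
V = U - 4  [with U=-14]  = -18

-18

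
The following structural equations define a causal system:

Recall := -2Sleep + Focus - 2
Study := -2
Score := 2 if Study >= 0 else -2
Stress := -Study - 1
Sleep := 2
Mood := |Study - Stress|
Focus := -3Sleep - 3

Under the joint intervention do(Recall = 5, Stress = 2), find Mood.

4

Setting Recall = 5, Stress = 2 by intervention discards those variables' equations.
Mood = |Study - Stress|  [with Study=-2, Stress=2]  = 4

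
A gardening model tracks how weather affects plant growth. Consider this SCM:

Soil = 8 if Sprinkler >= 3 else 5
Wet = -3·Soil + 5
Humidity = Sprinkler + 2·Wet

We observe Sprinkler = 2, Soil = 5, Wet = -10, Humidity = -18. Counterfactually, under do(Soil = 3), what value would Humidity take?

-6

Under do(Soil=3), the mechanism Soil = 8 if Sprinkler >= 3 else 5 is discarded; Soil is fixed at 3.
Wet = -3·Soil + 5  [with Soil=3]  = -4
Humidity = Sprinkler + 2·Wet  [with Sprinkler=2, Wet=-4]  = -6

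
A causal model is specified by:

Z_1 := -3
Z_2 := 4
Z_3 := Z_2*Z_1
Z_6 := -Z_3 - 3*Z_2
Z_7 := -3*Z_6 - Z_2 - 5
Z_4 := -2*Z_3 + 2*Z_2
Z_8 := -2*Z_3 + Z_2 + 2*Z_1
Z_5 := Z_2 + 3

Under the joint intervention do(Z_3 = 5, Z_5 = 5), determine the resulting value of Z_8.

-12

The joint intervention fixes Z_3 = 5, Z_5 = 5, removing each variable's own equation.
Z_8 = -2*Z_3 + Z_2 + 2*Z_1  [with Z_3=5, Z_2=4, Z_1=-3]  = -12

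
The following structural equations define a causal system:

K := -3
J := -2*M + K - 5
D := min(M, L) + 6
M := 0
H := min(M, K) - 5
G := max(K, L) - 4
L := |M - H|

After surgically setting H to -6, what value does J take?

Under do(H=-6), the mechanism H := min(M, K) - 5 is discarded; H is fixed at -6.
Since J is not a descendant of the intervened variable, it is unaffected.
J = -2*M + K - 5  [with M=0, K=-3]  = -8

-8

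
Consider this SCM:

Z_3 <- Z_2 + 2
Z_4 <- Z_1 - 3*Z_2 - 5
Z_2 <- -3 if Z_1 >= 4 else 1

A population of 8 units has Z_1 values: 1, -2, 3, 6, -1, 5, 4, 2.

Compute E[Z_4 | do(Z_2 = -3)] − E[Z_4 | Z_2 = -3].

-2.75

Under do(Z_2=-3), Z_2's equation is replaced by Z_2=-3 for every unit. Per-unit Z_4: 5, 2, 7, 10, 3, 9, 8, 6. Mean = 6.25.
Observing Z_2=-3 restricts to units where Z_2's equation naturally yields -3: Z_1 ∈ {6, 5, 4}. In that subpopulation Z_4 = 10, 9, 8, mean 9.
Difference = 6.25 − 9 = -2.75.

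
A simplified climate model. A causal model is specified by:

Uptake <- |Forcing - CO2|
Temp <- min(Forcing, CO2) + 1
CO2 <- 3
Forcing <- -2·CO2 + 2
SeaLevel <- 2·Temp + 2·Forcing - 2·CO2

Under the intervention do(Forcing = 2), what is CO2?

3

Under do(Forcing=2), the mechanism Forcing <- -2·CO2 + 2 is discarded; Forcing is fixed at 2.
CO2 is not downstream of the intervention, so its value is determined by the original equations.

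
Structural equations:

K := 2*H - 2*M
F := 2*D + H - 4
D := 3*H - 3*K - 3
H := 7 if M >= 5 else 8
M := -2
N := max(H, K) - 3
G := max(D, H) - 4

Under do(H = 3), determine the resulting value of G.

Under do(H=3), the mechanism H := 7 if M >= 5 else 8 is discarded; H is fixed at 3.
K = 2*H - 2*M  [with H=3, M=-2]  = 10
D = 3*H - 3*K - 3  [with H=3, K=10]  = -24
G = max(D, H) - 4  [with D=-24, H=3]  = -1

-1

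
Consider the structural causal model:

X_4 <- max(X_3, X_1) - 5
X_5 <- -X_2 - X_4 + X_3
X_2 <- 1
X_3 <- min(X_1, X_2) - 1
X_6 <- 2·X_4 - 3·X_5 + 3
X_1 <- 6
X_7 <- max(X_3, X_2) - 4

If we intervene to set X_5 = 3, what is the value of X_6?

The intervention breaks the incoming arrows to X_5: X_5 <- -X_2 - X_4 + X_3 no longer applies, and X_5 = 3.
X_3 = min(X_1, X_2) - 1  [with X_1=6, X_2=1]  = 0
X_4 = max(X_3, X_1) - 5  [with X_3=0, X_1=6]  = 1
X_6 = 2·X_4 - 3·X_5 + 3  [with X_4=1, X_5=3]  = -4

-4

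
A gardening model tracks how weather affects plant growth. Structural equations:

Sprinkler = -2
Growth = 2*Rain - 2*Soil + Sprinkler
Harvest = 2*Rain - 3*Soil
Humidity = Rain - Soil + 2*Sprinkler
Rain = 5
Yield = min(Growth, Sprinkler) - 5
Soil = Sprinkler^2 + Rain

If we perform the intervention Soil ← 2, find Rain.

Under do(Soil=2), the mechanism Soil = Sprinkler^2 + Rain is discarded; Soil is fixed at 2.
Rain is not downstream of the intervention, so its value is determined by the original equations.

5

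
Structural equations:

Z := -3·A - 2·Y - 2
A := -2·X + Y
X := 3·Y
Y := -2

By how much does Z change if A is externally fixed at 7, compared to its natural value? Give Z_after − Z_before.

The intervention breaks the incoming arrows to A: A := -2·X + Y no longer applies, and A = 7.
Z = -3·A - 2·Y - 2  [with A=7, Y=-2]  = -19
Without intervention: X = 3·Y  [with Y=-2]  = -6; A = -2·X + Y  [with X=-6, Y=-2]  = 10; Z = -3·A - 2·Y - 2  [with A=10, Y=-2]  = -28.
Change = -19 − (-28) = 9.

9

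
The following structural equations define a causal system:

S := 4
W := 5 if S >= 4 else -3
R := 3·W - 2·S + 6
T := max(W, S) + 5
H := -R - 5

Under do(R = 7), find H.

do(R=7) replaces the equation R := 3·W - 2·S + 6 with the constant R = 7.
H = -R - 5  [with R=7]  = -12

-12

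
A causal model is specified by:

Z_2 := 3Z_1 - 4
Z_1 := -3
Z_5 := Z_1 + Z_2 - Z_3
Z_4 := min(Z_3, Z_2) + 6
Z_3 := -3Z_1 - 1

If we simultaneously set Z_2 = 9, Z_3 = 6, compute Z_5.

Under do(Z_2 = 9, Z_3 = 6), each intervened variable's structural equation is replaced by its fixed value.
Z_5 = Z_1 + Z_2 - Z_3  [with Z_1=-3, Z_2=9, Z_3=6]  = 0

0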